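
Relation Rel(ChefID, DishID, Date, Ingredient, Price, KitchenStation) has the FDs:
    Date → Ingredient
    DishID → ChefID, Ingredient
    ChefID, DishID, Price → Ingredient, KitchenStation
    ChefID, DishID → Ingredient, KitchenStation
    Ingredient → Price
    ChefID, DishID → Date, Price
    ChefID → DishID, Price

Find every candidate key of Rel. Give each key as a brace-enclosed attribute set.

{ChefID}⁺ = {ChefID, Date, DishID, Ingredient, KitchenStation, Price}, which is every attribute, so {ChefID} is a candidate key.
{DishID}⁺ = {ChefID, Date, DishID, Ingredient, KitchenStation, Price}, which is every attribute, so {DishID} is a candidate key.
These are minimal and exhaustive — every other superkey contains one of them.

{ChefID}, {DishID}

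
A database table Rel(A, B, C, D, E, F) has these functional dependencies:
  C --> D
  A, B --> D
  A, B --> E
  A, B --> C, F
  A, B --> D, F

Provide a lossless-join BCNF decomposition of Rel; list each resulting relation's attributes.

Candidate key of the original relation: {A, B}.
Within {A, B, C, D, E, F}: {C}⁺ ∩ {A, B, C, D, E, F} = {C, D}, not the whole set, so C --> D violates BCNF; decompose into {C, D} and {A, B, C, E, F}.
{C, D}: every determinant is a superkey — BCNF.
{A, B, C, E, F}: every determinant is a superkey — BCNF.

{A, B, C, E, F}; {C, D}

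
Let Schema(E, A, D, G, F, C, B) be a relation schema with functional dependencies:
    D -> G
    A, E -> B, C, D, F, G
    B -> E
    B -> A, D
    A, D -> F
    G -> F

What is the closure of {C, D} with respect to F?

Start with {C, D}.
D -> G applies; add {G} → now {C, D, G}.
G -> F applies; add {F} → now {C, D, F, G}.
No further FD applies.

{C, D, F, G}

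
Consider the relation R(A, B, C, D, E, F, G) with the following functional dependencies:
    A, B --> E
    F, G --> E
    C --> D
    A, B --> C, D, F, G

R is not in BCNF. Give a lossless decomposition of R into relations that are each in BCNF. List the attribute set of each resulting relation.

{A, B, C, F, G}; {C, D}; {E, F, G}

Candidate key of the original relation: {A, B}.
In {A, B, C, D, E, F, G}, {F, G} is not a superkey ({F, G}⁺ restricted to this set is {E, F, G}), so split on F, G --> E into {E, F, G} and {A, B, C, D, F, G}.
{E, F, G}: every determinant is a superkey — BCNF.
In {A, B, C, D, F, G}, {C} is not a superkey ({C}⁺ restricted to this set is {C, D}), so split on C --> D into {C, D} and {A, B, C, F, G}.
{C, D}: every determinant is a superkey — BCNF.
{A, B, C, F, G}: every determinant is a superkey — BCNF.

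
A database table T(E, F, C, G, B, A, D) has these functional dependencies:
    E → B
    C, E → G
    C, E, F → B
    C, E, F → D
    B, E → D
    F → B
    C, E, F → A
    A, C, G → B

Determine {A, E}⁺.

Start with {A, E}.
E → B applies; add {B} → now {A, B, E}.
B, E → D applies; add {D} → now {A, B, D, E}.
No further FD applies.

{A, B, D, E}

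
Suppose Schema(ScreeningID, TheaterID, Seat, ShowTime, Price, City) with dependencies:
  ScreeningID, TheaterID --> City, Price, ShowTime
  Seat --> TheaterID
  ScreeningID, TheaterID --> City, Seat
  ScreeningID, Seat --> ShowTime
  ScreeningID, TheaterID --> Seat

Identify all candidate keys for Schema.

Attributes never on any right-hand side: {ScreeningID} — every candidate key must contain it.
{ScreeningID, Seat} is a candidate key since {ScreeningID, Seat}⁺ = {City, Price, ScreeningID, Seat, ShowTime, TheaterID} covers every attribute.
{ScreeningID, TheaterID} is a candidate key since {ScreeningID, TheaterID}⁺ = {City, Price, ScreeningID, Seat, ShowTime, TheaterID} covers every attribute.
No proper subset of any of these is a key, and no other minimal superkey exists.

{ScreeningID, Seat}, {ScreeningID, TheaterID}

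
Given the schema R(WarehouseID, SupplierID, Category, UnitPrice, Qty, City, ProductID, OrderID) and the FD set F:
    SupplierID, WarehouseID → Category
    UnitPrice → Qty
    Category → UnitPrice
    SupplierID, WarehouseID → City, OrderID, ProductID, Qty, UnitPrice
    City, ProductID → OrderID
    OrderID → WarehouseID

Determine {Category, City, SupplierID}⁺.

Start with {Category, City, SupplierID}.
Category → UnitPrice applies; add {UnitPrice} → now {Category, City, SupplierID, UnitPrice}.
UnitPrice → Qty applies; add {Qty} → now {Category, City, Qty, SupplierID, UnitPrice}.
No further FD applies.

{Category, City, Qty, SupplierID, UnitPrice}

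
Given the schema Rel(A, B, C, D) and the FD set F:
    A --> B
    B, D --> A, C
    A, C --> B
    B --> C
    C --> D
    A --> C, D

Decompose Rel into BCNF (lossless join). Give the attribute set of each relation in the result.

{A, B, C}; {C, D}

Candidate keys of the original relation: {A}, {B}.
In {A, B, C, D}, {C} is not a superkey ({C}⁺ restricted to this set is {C, D}), so split on C --> D into {C, D} and {A, B, C}.
{C, D}: every determinant is a superkey — BCNF.
{A, B, C}: every determinant is a superkey — BCNF.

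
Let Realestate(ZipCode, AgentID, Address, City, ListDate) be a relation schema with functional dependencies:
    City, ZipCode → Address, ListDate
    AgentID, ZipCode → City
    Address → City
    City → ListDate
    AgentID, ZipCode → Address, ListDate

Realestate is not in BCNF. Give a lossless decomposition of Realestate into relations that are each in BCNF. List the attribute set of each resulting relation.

{Address, City}; {Address, ZipCode}; {AgentID, City, ZipCode}; {City, ListDate}

Candidate key of the original relation: {AgentID, ZipCode}.
In {Address, AgentID, City, ListDate, ZipCode}, {City, ZipCode} is not a superkey ({City, ZipCode}⁺ restricted to this set is {Address, City, ListDate, ZipCode}), so split on City, ZipCode → Address, ListDate into {Address, City, ListDate, ZipCode} and {AgentID, City, ZipCode}.
In {Address, City, ListDate, ZipCode}, {Address} is not a superkey ({Address}⁺ restricted to this set is {Address, City, ListDate}), so split on Address → City, ListDate into {Address, City, ListDate} and {Address, ZipCode}.
In {Address, City, ListDate}, {City} is not a superkey ({City}⁺ restricted to this set is {City, ListDate}), so split on City → ListDate into {City, ListDate} and {Address, City}.
{City, ListDate} is in BCNF.
{Address, City} is in BCNF.
{Address, ZipCode} is in BCNF.
{AgentID, City, ZipCode} is in BCNF.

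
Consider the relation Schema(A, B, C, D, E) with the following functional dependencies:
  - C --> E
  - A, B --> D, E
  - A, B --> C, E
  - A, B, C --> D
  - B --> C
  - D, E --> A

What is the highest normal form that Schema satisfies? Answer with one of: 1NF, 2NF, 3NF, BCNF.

1NF

Candidate keys: {A, B}, {B, D}. Prime attributes: {A, B, D}.
C --> E: {C}⁺ = {C, E}, which is not all of the attributes, so the left side is not a superkey — BCNF is violated.
C --> E determines the non-prime attribute {E} from a non-superkey — 3NF is violated.
{B} is a proper subset of the key {A, B}, and {B}⁺ contains the non-prime attributes {C, E} — a partial dependency, so 2NF is violated.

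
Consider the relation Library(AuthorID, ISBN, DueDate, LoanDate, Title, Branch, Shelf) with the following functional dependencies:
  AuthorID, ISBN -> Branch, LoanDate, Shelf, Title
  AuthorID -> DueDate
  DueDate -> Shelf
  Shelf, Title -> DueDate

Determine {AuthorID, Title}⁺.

{AuthorID, DueDate, Shelf, Title}

Start with {AuthorID, Title}.
AuthorID -> DueDate applies; add {DueDate} → now {AuthorID, DueDate, Title}.
DueDate -> Shelf applies; add {Shelf} → now {AuthorID, DueDate, Shelf, Title}.
No further FD applies.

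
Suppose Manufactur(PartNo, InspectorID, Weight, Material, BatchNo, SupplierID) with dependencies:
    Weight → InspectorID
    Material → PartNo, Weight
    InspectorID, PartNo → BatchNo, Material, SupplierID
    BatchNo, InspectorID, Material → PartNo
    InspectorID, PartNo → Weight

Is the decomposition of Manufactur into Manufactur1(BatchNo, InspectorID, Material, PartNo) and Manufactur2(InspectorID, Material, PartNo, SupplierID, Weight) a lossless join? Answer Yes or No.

Common attributes: {InspectorID, Material, PartNo}; their closure is {BatchNo, InspectorID, Material, PartNo, SupplierID, Weight}.
Since Manufactur1 ⊆ {BatchNo, InspectorID, Material, PartNo, SupplierID, Weight}, the intersection is a superkey of Manufactur1; the decomposition is lossless.

Yes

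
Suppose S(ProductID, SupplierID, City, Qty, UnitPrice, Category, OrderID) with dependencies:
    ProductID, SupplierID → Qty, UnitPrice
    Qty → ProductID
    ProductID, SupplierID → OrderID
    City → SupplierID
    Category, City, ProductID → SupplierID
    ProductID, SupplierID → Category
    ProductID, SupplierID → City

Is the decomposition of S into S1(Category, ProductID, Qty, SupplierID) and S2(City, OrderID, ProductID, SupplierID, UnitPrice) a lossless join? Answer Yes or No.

S1 ∩ S2 = {ProductID, SupplierID}; its closure under F is {Category, City, OrderID, ProductID, Qty, SupplierID, UnitPrice}.
S1 is contained in that closure, so S1 ∩ S2 → S1 holds and the join is lossless.

Yes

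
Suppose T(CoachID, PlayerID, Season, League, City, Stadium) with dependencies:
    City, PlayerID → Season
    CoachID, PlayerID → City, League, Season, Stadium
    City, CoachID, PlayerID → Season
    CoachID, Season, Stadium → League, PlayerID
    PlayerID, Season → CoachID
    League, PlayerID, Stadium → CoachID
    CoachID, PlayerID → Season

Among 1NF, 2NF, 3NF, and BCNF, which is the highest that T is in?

BCNF

Candidate keys: {City, PlayerID}, {CoachID, PlayerID}, {CoachID, Season, Stadium}, {League, PlayerID, Stadium}, {PlayerID, Season}. Prime attributes: {City, CoachID, League, PlayerID, Season, Stadium}.
Each dependency's left side is a superkey — BCNF holds.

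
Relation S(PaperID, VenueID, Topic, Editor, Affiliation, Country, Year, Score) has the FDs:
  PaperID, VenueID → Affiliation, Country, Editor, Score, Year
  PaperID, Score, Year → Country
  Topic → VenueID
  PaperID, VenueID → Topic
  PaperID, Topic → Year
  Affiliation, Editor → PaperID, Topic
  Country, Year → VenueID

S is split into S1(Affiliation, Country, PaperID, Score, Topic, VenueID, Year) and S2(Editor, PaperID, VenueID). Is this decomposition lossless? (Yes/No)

Yes

Common attributes: {PaperID, VenueID}; their closure is {Affiliation, Country, Editor, PaperID, Score, Topic, VenueID, Year}.
S1 is contained in that closure, so S1 ∩ S2 → S1 holds and the join is lossless.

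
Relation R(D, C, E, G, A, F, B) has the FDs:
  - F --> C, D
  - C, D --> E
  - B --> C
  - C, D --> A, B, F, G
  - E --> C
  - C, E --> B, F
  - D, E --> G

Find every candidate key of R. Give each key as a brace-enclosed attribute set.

{B, D}, {C, D}, {E}, {F}

{E} is a candidate key since {E}⁺ = {A, B, C, D, E, F, G} covers every attribute.
{F} is a candidate key since {F}⁺ = {A, B, C, D, E, F, G} covers every attribute.
{B, D} is a candidate key since {B, D}⁺ = {A, B, C, D, E, F, G} covers every attribute.
{C, D} is a candidate key since {C, D}⁺ = {A, B, C, D, E, F, G} covers every attribute.
Any other superkey properly contains one of these, so there are no further candidate keys.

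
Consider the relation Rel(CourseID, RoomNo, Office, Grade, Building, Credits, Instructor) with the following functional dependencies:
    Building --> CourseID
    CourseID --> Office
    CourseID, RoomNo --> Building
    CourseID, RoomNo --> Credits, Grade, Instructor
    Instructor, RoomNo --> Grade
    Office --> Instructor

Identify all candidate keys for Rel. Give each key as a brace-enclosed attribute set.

Attributes never on any right-hand side: {RoomNo} — every candidate key must contain it.
Closure of {Building, RoomNo} is {Building, CourseID, Credits, Grade, Instructor, Office, RoomNo}, the whole schema; {Building, RoomNo} is a candidate key.
Closure of {CourseID, RoomNo} is {Building, CourseID, Credits, Grade, Instructor, Office, RoomNo}, the whole schema; {CourseID, RoomNo} is a candidate key.
No proper subset of any of these is a key, and no other minimal superkey exists.

{Building, RoomNo}, {CourseID, RoomNo}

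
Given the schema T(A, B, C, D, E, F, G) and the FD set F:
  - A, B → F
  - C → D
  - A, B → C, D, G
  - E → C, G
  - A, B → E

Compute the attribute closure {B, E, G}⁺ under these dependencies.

Start with {B, E, G}.
E → C, G applies; add {C} → now {B, C, E, G}.
C → D applies; add {D} → now {B, C, D, E, G}.
No further FD applies.

{B, C, D, E, G}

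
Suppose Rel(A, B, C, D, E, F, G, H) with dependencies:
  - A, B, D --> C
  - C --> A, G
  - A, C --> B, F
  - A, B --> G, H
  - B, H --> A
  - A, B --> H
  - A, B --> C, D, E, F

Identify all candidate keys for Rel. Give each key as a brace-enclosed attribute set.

{C}⁺ = {A, B, C, D, E, F, G, H}, which is every attribute, so {C} is a candidate key.
{A, B}⁺ = {A, B, C, D, E, F, G, H}, which is every attribute, so {A, B} is a candidate key.
{B, H}⁺ = {A, B, C, D, E, F, G, H}, which is every attribute, so {B, H} is a candidate key.
These are minimal and exhaustive — every other superkey contains one of them.

{A, B}, {B, H}, {C}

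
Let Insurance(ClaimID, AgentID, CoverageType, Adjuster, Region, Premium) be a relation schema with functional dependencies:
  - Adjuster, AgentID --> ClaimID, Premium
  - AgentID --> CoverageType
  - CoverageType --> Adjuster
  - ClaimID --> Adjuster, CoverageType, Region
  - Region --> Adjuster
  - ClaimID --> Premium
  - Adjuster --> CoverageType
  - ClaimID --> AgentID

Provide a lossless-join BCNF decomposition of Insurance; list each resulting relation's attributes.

{Adjuster, CoverageType}; {AgentID, ClaimID, Premium, Region}; {CoverageType, Region}

Candidate keys of the original relation: {AgentID}, {ClaimID}.
Within {Adjuster, AgentID, ClaimID, CoverageType, Premium, Region}: {CoverageType}⁺ ∩ {Adjuster, AgentID, ClaimID, CoverageType, Premium, Region} = {Adjuster, CoverageType}, not the whole set, so CoverageType --> Adjuster violates BCNF; decompose into {Adjuster, CoverageType} and {AgentID, ClaimID, CoverageType, Premium, Region}.
{Adjuster, CoverageType} is in BCNF.
Within {AgentID, ClaimID, CoverageType, Premium, Region}: {Region}⁺ ∩ {AgentID, ClaimID, CoverageType, Premium, Region} = {CoverageType, Region}, not the whole set, so Region --> CoverageType violates BCNF; decompose into {CoverageType, Region} and {AgentID, ClaimID, Premium, Region}.
{CoverageType, Region} is in BCNF.
{AgentID, ClaimID, Premium, Region} is in BCNF.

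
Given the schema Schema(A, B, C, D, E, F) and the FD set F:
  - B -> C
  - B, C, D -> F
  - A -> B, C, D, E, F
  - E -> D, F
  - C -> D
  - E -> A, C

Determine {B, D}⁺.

{B, C, D, F}

Start with {B, D}.
B -> C applies; add {C} → now {B, C, D}.
B, C, D -> F applies; add {F} → now {B, C, D, F}.
No further FD applies.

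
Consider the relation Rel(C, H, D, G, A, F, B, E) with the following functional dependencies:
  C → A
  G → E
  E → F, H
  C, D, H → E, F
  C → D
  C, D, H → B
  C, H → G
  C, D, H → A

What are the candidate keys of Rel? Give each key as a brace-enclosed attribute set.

{C, E}, {C, G}, {C, H}

Attributes never on any right-hand side: {C} — every candidate key must contain it.
{C, E}⁺ = {A, B, C, D, E, F, G, H} — all of the relation — so {C, E} is a candidate key.
{C, G}⁺ = {A, B, C, D, E, F, G, H} — all of the relation — so {C, G} is a candidate key.
{C, H}⁺ = {A, B, C, D, E, F, G, H} — all of the relation — so {C, H} is a candidate key.
No proper subset of any of these is a key, and no other minimal superkey exists.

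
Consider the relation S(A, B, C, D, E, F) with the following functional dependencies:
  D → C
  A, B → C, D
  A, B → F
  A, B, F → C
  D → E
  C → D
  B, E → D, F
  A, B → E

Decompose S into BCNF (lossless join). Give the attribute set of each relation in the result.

Candidate key of the original relation: {A, B}.
{A, B, C, D, E, F}: {D} determines {C, D, E} here but is not a superkey — split on D → C, E, giving {C, D, E} and {A, B, D, F}.
{C, D, E}: every determinant is a superkey — BCNF.
{A, B, D, F}: {B, D} determines {B, D, F} here but is not a superkey — split on B, D → F, giving {B, D, F} and {A, B, D}.
{B, D, F}: every determinant is a superkey — BCNF.
{A, B, D}: every determinant is a superkey — BCNF.

{A, B, D}; {B, D, F}; {C, D, E}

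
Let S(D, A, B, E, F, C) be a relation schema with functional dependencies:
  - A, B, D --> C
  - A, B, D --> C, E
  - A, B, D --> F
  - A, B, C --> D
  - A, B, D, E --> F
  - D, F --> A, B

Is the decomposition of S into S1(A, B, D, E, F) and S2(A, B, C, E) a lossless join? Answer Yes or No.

S1 ∩ S2 = {A, B, E}; its closure under F is {A, B, E}.
The closure covers neither S1 nor S2 entirely; the join is not lossless.

No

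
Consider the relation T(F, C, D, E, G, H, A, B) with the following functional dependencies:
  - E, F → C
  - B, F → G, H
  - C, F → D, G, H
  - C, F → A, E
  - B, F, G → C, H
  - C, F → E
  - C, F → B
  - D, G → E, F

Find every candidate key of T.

{B, F} is a candidate key since {B, F}⁺ = {A, B, C, D, E, F, G, H} covers every attribute.
{C, F} is a candidate key since {C, F}⁺ = {A, B, C, D, E, F, G, H} covers every attribute.
{D, G} is a candidate key since {D, G}⁺ = {A, B, C, D, E, F, G, H} covers every attribute.
{E, F} is a candidate key since {E, F}⁺ = {A, B, C, D, E, F, G, H} covers every attribute.
No proper subset of any of these is a key, and no other minimal superkey exists.

{B, F}, {C, F}, {D, G}, {E, F}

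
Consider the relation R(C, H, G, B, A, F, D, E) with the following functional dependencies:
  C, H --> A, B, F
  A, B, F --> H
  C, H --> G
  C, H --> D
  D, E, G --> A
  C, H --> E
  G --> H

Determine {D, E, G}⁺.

{A, D, E, G, H}

Start with {D, E, G}.
D, E, G --> A applies; add {A} → now {A, D, E, G}.
G --> H applies; add {H} → now {A, D, E, G, H}.
No further FD applies.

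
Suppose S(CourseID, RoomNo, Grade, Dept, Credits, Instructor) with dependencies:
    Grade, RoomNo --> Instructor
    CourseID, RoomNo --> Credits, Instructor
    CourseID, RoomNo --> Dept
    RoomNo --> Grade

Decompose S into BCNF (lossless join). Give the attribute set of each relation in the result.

{CourseID, Credits, Dept, RoomNo}; {Grade, Instructor, RoomNo}

Candidate key of the original relation: {CourseID, RoomNo}.
Within {CourseID, Credits, Dept, Grade, Instructor, RoomNo}: {Grade, RoomNo}⁺ ∩ {CourseID, Credits, Dept, Grade, Instructor, RoomNo} = {Grade, Instructor, RoomNo}, not the whole set, so Grade, RoomNo --> Instructor violates BCNF; decompose into {Grade, Instructor, RoomNo} and {CourseID, Credits, Dept, Grade, RoomNo}.
{Grade, Instructor, RoomNo} has no BCNF violation.
Within {CourseID, Credits, Dept, Grade, RoomNo}: {RoomNo}⁺ ∩ {CourseID, Credits, Dept, Grade, RoomNo} = {Grade, RoomNo}, not the whole set, so RoomNo --> Grade violates BCNF; decompose into {Grade, RoomNo} and {CourseID, Credits, Dept, RoomNo}.
{Grade, RoomNo} has no BCNF violation.
{CourseID, Credits, Dept, RoomNo} has no BCNF violation.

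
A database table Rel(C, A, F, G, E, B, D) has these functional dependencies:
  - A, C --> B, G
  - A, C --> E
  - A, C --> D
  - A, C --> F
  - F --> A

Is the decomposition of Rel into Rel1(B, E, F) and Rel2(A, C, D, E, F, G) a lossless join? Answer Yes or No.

No

The shared attributes are {E, F} and {E, F}⁺ = {A, E, F}.
The closure covers neither Rel1 nor Rel2 entirely; the join is not lossless.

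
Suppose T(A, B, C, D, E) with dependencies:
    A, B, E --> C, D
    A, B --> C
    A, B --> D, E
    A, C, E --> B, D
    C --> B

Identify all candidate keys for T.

Attributes never on any right-hand side: {A} — every candidate key must contain it.
{A, B} is a candidate key since {A, B}⁺ = {A, B, C, D, E} covers every attribute.
{A, C} is a candidate key since {A, C}⁺ = {A, B, C, D, E} covers every attribute.
Any other superkey properly contains one of these, so there are no further candidate keys.

{A, B}, {A, C}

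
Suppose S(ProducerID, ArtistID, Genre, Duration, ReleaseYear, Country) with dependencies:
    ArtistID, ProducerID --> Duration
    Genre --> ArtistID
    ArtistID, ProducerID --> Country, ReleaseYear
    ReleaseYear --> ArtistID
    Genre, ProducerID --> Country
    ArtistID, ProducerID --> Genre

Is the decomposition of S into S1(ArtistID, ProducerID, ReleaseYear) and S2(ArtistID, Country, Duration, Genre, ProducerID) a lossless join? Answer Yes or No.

Yes

The shared attributes are {ArtistID, ProducerID} and {ArtistID, ProducerID}⁺ = {ArtistID, Country, Duration, Genre, ProducerID, ReleaseYear}.
Since S1 ⊆ {ArtistID, Country, Duration, Genre, ProducerID, ReleaseYear}, the intersection is a superkey of S1; the decomposition is lossless.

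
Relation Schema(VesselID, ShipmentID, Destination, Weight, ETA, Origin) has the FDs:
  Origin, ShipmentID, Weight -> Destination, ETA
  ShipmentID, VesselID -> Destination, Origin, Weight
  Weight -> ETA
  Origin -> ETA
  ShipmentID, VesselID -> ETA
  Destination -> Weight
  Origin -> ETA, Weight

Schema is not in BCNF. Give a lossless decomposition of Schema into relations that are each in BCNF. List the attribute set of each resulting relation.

Candidate key of the original relation: {ShipmentID, VesselID}.
{Destination, ETA, Origin, ShipmentID, VesselID, Weight}: {Origin, ShipmentID, Weight} determines {Destination, ETA, Origin, ShipmentID, Weight} here but is not a superkey — split on Origin, ShipmentID, Weight -> Destination, ETA, giving {Destination, ETA, Origin, ShipmentID, Weight} and {Origin, ShipmentID, VesselID, Weight}.
{Destination, ETA, Origin, ShipmentID, Weight}: {Weight} determines {ETA, Weight} here but is not a superkey — split on Weight -> ETA, giving {ETA, Weight} and {Destination, Origin, ShipmentID, Weight}.
{ETA, Weight} is in BCNF.
{Destination, Origin, ShipmentID, Weight}: {Origin} determines {Origin, Weight} here but is not a superkey — split on Origin -> Weight, giving {Origin, Weight} and {Destination, Origin, ShipmentID}.
{Origin, Weight} is in BCNF.
{Destination, Origin, ShipmentID} is in BCNF.
{Origin, ShipmentID, VesselID, Weight}: {Origin} determines {Origin, Weight} here but is not a superkey — split on Origin -> Weight, giving {Origin, Weight} and {Origin, ShipmentID, VesselID}.
{Origin, Weight} is in BCNF.
{Origin, ShipmentID, VesselID} is in BCNF.

{Destination, Origin, ShipmentID}; {ETA, Weight}; {Origin, ShipmentID, VesselID}; {Origin, Weight}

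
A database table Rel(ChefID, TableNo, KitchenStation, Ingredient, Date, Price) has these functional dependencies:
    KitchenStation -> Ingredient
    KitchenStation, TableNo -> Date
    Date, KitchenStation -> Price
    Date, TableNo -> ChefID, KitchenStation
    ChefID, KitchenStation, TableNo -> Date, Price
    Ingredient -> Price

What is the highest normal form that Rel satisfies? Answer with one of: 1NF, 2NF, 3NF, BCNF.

Candidate keys: {Date, TableNo}, {KitchenStation, TableNo}. Prime attributes: {Date, KitchenStation, TableNo}.
KitchenStation -> Ingredient: {KitchenStation}⁺ = {Ingredient, KitchenStation, Price}, which is not all of the attributes, so the left side is not a superkey — BCNF is violated.
KitchenStation -> Ingredient determines the non-prime attribute {Ingredient} from a non-superkey — 3NF is violated.
Since {KitchenStation} ⊂ {KitchenStation, TableNo} and {KitchenStation}⁺ ⊇ {Ingredient, Price} with {Ingredient, Price} non-prime, there is a partial dependency; 2NF fails.

1NF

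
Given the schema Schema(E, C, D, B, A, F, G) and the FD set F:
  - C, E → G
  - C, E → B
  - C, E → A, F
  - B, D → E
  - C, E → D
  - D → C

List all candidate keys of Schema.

{B, D}⁺ = {A, B, C, D, E, F, G}, which is every attribute, so {B, D} is a candidate key.
{C, E}⁺ = {A, B, C, D, E, F, G}, which is every attribute, so {C, E} is a candidate key.
{D, E}⁺ = {A, B, C, D, E, F, G}, which is every attribute, so {D, E} is a candidate key.
Any other superkey properly contains one of these, so there are no further candidate keys.

{B, D}, {C, E}, {D, E}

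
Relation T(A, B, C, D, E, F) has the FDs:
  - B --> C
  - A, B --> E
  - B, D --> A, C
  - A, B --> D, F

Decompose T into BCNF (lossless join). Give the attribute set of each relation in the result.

Candidate keys of the original relation: {A, B}, {B, D}.
{A, B, C, D, E, F}: {B} determines {B, C} here but is not a superkey — split on B --> C, giving {B, C} and {A, B, D, E, F}.
{B, C} has no BCNF violation.
{A, B, D, E, F} has no BCNF violation.

{A, B, D, E, F}; {B, C}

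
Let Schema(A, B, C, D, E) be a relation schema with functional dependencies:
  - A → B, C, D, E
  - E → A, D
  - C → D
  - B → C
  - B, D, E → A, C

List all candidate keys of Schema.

{A}, {E}

{A}⁺ = {A, B, C, D, E} — all of the relation — so {A} is a candidate key.
{E}⁺ = {A, B, C, D, E} — all of the relation — so {E} is a candidate key.
Any other superkey properly contains one of these, so there are no further candidate keys.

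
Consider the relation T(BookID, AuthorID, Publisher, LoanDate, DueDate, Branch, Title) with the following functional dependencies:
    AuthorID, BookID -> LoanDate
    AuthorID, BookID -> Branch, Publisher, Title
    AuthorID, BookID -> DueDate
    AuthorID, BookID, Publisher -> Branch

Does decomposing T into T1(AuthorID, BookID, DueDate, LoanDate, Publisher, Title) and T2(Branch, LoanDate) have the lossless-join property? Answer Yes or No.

T1 ∩ T2 = {LoanDate}; its closure under F is {LoanDate}.
Neither T1 nor T2 is contained in that closure, so the decomposition is lossy.

No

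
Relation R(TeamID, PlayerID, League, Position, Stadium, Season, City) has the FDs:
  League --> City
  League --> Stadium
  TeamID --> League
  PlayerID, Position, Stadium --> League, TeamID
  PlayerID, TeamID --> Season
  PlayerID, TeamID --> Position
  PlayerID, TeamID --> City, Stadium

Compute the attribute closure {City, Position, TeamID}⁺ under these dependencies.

{City, League, Position, Stadium, TeamID}

Start with {City, Position, TeamID}.
TeamID --> League applies; add {League} → now {City, League, Position, TeamID}.
League --> Stadium applies; add {Stadium} → now {City, League, Position, Stadium, TeamID}.
No further FD applies.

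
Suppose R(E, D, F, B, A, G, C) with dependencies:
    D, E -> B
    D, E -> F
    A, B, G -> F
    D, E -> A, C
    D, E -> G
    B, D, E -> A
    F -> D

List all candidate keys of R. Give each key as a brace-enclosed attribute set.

Attributes never on any right-hand side: {E} — every candidate key must contain it.
Closure of {D, E} is {A, B, C, D, E, F, G}, the whole schema; {D, E} is a candidate key.
Closure of {E, F} is {A, B, C, D, E, F, G}, the whole schema; {E, F} is a candidate key.
Closure of {A, B, E, G} is {A, B, C, D, E, F, G}, the whole schema; {A, B, E, G} is a candidate key.
No proper subset of any of these is a key, and no other minimal superkey exists.

{A, B, E, G}, {D, E}, {E, F}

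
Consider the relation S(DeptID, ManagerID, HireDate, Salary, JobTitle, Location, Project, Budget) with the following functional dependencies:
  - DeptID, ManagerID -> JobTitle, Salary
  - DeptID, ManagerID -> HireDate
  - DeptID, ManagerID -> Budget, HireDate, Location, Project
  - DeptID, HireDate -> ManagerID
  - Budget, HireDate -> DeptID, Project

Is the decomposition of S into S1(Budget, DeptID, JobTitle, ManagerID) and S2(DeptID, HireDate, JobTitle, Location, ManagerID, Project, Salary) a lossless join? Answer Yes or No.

S1 ∩ S2 = {DeptID, JobTitle, ManagerID}; its closure under F is {Budget, DeptID, HireDate, JobTitle, Location, ManagerID, Project, Salary}.
S1 is contained in that closure, so S1 ∩ S2 -> S1 holds and the join is lossless.

Yes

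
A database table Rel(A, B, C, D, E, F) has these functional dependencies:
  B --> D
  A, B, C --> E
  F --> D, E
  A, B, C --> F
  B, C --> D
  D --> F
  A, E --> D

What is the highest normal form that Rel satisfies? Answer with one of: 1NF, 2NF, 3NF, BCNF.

Candidate key: {A, B, C}. Prime attributes: {A, B, C}.
B --> D: {B}⁺ = {B, D, E, F}, which is not all of the attributes, so the left side is not a superkey — BCNF is violated.
B --> D has non-prime {D} on the right and a non-superkey on the left, so 3NF fails.
The proper key subset {B} of {A, B, C} determines non-prime {D, E, F}, so the relation is not even in 2NF.

1NF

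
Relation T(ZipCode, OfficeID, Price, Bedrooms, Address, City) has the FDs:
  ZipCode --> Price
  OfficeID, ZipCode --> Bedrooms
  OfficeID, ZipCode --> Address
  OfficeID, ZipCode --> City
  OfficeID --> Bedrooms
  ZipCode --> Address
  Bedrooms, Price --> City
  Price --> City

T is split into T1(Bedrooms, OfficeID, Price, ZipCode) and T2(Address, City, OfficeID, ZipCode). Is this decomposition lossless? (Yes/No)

The shared attributes are {OfficeID, ZipCode} and {OfficeID, ZipCode}⁺ = {Address, Bedrooms, City, OfficeID, Price, ZipCode}.
Since T1 ⊆ {Address, Bedrooms, City, OfficeID, Price, ZipCode}, the intersection is a superkey of T1; the decomposition is lossless.

Yes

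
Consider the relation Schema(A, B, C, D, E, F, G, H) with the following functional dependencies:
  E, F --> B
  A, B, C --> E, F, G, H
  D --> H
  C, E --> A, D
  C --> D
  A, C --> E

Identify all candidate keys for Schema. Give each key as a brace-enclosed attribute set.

{A, B, C}, {A, C, F}, {B, C, E}, {C, E, F}

{C} never appears on the right of any FD, so every key must include it.
{A, B, C} is a candidate key since {A, B, C}⁺ = {A, B, C, D, E, F, G, H} covers every attribute.
{A, C, F} is a candidate key since {A, C, F}⁺ = {A, B, C, D, E, F, G, H} covers every attribute.
{B, C, E} is a candidate key since {B, C, E}⁺ = {A, B, C, D, E, F, G, H} covers every attribute.
{C, E, F} is a candidate key since {C, E, F}⁺ = {A, B, C, D, E, F, G, H} covers every attribute.
Any other superkey properly contains one of these, so there are no further candidate keys.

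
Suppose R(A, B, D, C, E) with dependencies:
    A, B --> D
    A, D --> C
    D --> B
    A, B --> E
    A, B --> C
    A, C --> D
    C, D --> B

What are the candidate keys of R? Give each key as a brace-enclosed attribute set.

Attributes never on any right-hand side: {A} — every candidate key must contain it.
{A, B} is a candidate key since {A, B}⁺ = {A, B, C, D, E} covers every attribute.
{A, C} is a candidate key since {A, C}⁺ = {A, B, C, D, E} covers every attribute.
{A, D} is a candidate key since {A, D}⁺ = {A, B, C, D, E} covers every attribute.
Any other superkey properly contains one of these, so there are no further candidate keys.

{A, B}, {A, C}, {A, D}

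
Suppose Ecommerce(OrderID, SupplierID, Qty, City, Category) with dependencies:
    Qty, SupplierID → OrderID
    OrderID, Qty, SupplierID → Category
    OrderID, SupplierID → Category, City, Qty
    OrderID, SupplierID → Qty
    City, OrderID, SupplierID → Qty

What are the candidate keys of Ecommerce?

No FD produces {SupplierID}, so it must be in every candidate key.
{OrderID, SupplierID}⁺ = {Category, City, OrderID, Qty, SupplierID}, which is every attribute, so {OrderID, SupplierID} is a candidate key.
{Qty, SupplierID}⁺ = {Category, City, OrderID, Qty, SupplierID}, which is every attribute, so {Qty, SupplierID} is a candidate key.
No proper subset of any of these is a key, and no other minimal superkey exists.

{OrderID, SupplierID}, {Qty, SupplierID}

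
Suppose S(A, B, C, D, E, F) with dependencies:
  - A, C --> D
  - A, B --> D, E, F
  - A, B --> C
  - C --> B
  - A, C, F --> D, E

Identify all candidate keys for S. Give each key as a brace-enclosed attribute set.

Attributes never on any right-hand side: {A} — every candidate key must contain it.
{A, B} is a candidate key since {A, B}⁺ = {A, B, C, D, E, F} covers every attribute.
{A, C} is a candidate key since {A, C}⁺ = {A, B, C, D, E, F} covers every attribute.
These are minimal and exhaustive — every other superkey contains one of them.

{A, B}, {A, C}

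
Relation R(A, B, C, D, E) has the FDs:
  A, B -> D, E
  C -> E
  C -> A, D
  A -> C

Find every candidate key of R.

{A, B}, {B, C}

{B} never appears on the right of any FD, so every key must include it.
{A, B} is a candidate key since {A, B}⁺ = {A, B, C, D, E} covers every attribute.
{B, C} is a candidate key since {B, C}⁺ = {A, B, C, D, E} covers every attribute.
These are minimal and exhaustive — every other superkey contains one of them.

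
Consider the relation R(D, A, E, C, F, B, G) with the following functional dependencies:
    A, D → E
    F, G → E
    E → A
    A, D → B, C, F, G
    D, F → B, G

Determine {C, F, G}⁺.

{A, C, E, F, G}

Start with {C, F, G}.
F, G → E applies; add {E} → now {C, E, F, G}.
E → A applies; add {A} → now {A, C, E, F, G}.
No further FD applies.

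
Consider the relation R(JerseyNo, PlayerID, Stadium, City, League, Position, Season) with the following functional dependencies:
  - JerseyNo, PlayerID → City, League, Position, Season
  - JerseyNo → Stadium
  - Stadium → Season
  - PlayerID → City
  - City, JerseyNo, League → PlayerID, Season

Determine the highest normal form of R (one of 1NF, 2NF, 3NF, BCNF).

1NF

Candidate keys: {City, JerseyNo, League}, {JerseyNo, PlayerID}. Prime attributes: {City, JerseyNo, League, PlayerID}.
JerseyNo → Stadium: {JerseyNo}⁺ = {JerseyNo, Season, Stadium}, which is not all of the attributes, so the left side is not a superkey — BCNF is violated.
Because {Stadium} is non-prime and the left side of JerseyNo → Stadium is not a superkey, the relation is not in 3NF.
{JerseyNo} is a proper subset of the key {JerseyNo, PlayerID}, and {JerseyNo}⁺ contains the non-prime attributes {Season, Stadium} — a partial dependency, so 2NF is violated.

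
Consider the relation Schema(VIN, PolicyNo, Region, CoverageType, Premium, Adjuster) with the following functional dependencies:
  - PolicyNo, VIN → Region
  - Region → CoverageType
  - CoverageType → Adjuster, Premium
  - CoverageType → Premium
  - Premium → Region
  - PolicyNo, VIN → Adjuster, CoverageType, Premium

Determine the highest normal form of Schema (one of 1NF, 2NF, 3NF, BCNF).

Candidate key: {PolicyNo, VIN}. Prime attributes: {PolicyNo, VIN}.
For Region → CoverageType we have {Region}⁺ = {Adjuster, CoverageType, Premium, Region}; {Region} is not a superkey, so BCNF fails.
Region → CoverageType has non-prime {CoverageType} on the right and a non-superkey on the left, so 3NF fails.
No non-prime attribute depends on a proper subset of any candidate key, so 2NF holds.

2NF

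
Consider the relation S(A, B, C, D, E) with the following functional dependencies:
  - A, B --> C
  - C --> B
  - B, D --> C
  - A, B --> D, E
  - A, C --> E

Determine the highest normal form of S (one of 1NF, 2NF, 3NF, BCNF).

Candidate keys: {A, B}, {A, C}. Prime attributes: {A, B, C}.
C --> B breaks BCNF: {C}⁺ = {B, C}, so {C} is not a superkey.
Its right-hand attributes {B} are all prime, as are those of every other non-superkey FD — the relation is in 3NF.

3NF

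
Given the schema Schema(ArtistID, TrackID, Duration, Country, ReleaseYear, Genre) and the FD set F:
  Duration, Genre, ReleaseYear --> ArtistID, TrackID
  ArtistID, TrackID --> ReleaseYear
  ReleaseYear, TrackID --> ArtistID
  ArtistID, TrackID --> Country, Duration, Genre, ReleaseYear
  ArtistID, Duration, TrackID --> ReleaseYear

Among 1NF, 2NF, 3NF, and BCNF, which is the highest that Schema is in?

BCNF

Candidate keys: {ArtistID, TrackID}, {Duration, Genre, ReleaseYear}, {ReleaseYear, TrackID}. Prime attributes: {ArtistID, Duration, Genre, ReleaseYear, TrackID}.
Each dependency's left side is a superkey — BCNF holds.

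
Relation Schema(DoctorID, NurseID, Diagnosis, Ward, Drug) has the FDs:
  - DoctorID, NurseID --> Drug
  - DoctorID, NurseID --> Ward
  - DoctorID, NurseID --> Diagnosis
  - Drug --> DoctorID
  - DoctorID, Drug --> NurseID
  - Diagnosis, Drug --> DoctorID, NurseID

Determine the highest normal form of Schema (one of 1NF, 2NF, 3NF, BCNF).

BCNF

Candidate keys: {DoctorID, NurseID}, {Drug}. Prime attributes: {DoctorID, Drug, NurseID}.
The left-hand side of every FD is a superkey, so BCNF is satisfied.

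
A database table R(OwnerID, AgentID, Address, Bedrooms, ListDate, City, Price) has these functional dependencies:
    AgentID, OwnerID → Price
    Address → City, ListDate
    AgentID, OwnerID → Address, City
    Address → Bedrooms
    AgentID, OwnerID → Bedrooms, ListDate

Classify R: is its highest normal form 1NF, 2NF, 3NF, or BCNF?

Candidate key: {AgentID, OwnerID}. Prime attributes: {AgentID, OwnerID}.
For Address → City, ListDate we have {Address}⁺ = {Address, Bedrooms, City, ListDate}; {Address} is not a superkey, so BCNF fails.
Address → City, ListDate has non-prime {City, ListDate} on the right and a non-superkey on the left, so 3NF fails.
Checking every proper subset of each key, none determines a non-prime attribute — 2NF is satisfied.

2NF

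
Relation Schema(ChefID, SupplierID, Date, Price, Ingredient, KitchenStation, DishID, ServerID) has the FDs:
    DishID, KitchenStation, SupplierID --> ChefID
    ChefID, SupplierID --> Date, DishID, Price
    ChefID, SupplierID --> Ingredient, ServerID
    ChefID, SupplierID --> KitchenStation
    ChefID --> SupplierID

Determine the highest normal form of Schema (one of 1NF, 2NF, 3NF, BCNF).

BCNF

Candidate keys: {ChefID}, {DishID, KitchenStation, SupplierID}. Prime attributes: {ChefID, DishID, KitchenStation, SupplierID}.
The left-hand side of every FD is a superkey, so BCNF is satisfied.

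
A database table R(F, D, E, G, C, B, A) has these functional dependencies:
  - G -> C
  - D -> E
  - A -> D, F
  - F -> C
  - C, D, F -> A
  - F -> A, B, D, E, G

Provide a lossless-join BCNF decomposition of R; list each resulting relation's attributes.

{A, B, D, F, G}; {C, G}; {D, E}

Candidate keys of the original relation: {A}, {F}.
Within {A, B, C, D, E, F, G}: {G}⁺ ∩ {A, B, C, D, E, F, G} = {C, G}, not the whole set, so G -> C violates BCNF; decompose into {C, G} and {A, B, D, E, F, G}.
{C, G} has no BCNF violation.
Within {A, B, D, E, F, G}: {D}⁺ ∩ {A, B, D, E, F, G} = {D, E}, not the whole set, so D -> E violates BCNF; decompose into {D, E} and {A, B, D, F, G}.
{D, E} has no BCNF violation.
{A, B, D, F, G} has no BCNF violation.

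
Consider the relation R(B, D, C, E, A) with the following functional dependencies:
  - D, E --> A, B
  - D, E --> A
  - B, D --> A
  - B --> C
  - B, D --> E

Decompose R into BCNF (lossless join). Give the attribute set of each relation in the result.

{A, B, D, E}; {B, C}

Candidate keys of the original relation: {B, D}, {D, E}.
In {A, B, C, D, E}, {B} is not a superkey ({B}⁺ restricted to this set is {B, C}), so split on B --> C into {B, C} and {A, B, D, E}.
{B, C} is in BCNF.
{A, B, D, E} is in BCNF.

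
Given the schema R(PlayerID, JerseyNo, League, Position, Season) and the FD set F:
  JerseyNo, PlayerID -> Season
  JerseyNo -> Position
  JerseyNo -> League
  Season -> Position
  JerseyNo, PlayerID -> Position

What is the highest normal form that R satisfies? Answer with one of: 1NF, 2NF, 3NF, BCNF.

1NF

Candidate key: {JerseyNo, PlayerID}. Prime attributes: {JerseyNo, PlayerID}.
JerseyNo -> Position: {JerseyNo}⁺ = {JerseyNo, League, Position}, which is not all of the attributes, so the left side is not a superkey — BCNF is violated.
Because {Position} is non-prime and the left side of JerseyNo -> Position is not a superkey, the relation is not in 3NF.
{JerseyNo} is a proper subset of the key {JerseyNo, PlayerID}, and {JerseyNo}⁺ contains the non-prime attributes {League, Position} — a partial dependency, so 2NF is violated.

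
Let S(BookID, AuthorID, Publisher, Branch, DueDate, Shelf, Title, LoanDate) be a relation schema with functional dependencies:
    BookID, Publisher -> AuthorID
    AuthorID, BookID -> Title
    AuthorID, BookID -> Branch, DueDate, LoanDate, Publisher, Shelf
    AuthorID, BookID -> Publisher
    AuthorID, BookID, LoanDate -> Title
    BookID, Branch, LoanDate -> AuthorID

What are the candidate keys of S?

No FD produces {BookID}, so it must be in every candidate key.
Closure of {AuthorID, BookID} is {AuthorID, BookID, Branch, DueDate, LoanDate, Publisher, Shelf, Title}, the whole schema; {AuthorID, BookID} is a candidate key.
Closure of {BookID, Publisher} is {AuthorID, BookID, Branch, DueDate, LoanDate, Publisher, Shelf, Title}, the whole schema; {BookID, Publisher} is a candidate key.
Closure of {BookID, Branch, LoanDate} is {AuthorID, BookID, Branch, DueDate, LoanDate, Publisher, Shelf, Title}, the whole schema; {BookID, Branch, LoanDate} is a candidate key.
These are minimal and exhaustive — every other superkey contains one of them.

{AuthorID, BookID}, {BookID, Branch, LoanDate}, {BookID, Publisher}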